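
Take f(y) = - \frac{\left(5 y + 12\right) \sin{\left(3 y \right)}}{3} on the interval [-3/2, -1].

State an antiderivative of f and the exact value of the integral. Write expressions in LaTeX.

Any candidate F(y) must reproduce f(y) exactly when differentiated.
F(y) = \frac{15 y \cos{\left(3 y \right)} - 5 \sin{\left(3 y \right)} + 36 \cos{\left(3 y \right)}}{27} is an antiderivative of f.
Check: d/dy[\frac{15 y \cos{\left(3 y \right)} - 5 \sin{\left(3 y \right)} + 36 \cos{\left(3 y \right)}}{27}] = - \frac{5 y \sin{\left(3 y \right)}}{3} - 4 \sin{\left(3 y \right)}, which equals f(y).
F(-1) = \frac{7 \cos{\left(3 \right)}}{9} + \frac{5 \sin{\left(3 \right)}}{27}; F(-3/2) = \frac{5 \sin{\left(\frac{9}{2} \right)}}{27} + \frac{\cos{\left(\frac{9}{2} \right)}}{2}.
Integral = F(-1) - F(-3/2) = \frac{7 \cos{\left(3 \right)}}{9} + \frac{5 \sin{\left(3 \right)}}{27} - \frac{\cos{\left(\frac{9}{2} \right)}}{2} - \frac{5 \sin{\left(\frac{9}{2} \right)}}{27}.

Antiderivative: F(y) = \frac{15 y \cos{\left(3 y \right)} - 5 \sin{\left(3 y \right)} + 36 \cos{\left(3 y \right)}}{27}; value = \frac{7 \cos{\left(3 \right)}}{9} + \frac{5 \sin{\left(3 \right)}}{27} - \frac{\cos{\left(\frac{9}{2} \right)}}{2} - \frac{5 \sin{\left(\frac{9}{2} \right)}}{27}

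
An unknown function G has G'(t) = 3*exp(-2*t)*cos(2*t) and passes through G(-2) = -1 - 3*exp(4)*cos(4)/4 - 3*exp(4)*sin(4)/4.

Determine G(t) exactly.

G(t) = -1 + 3*exp(-2*t)*sin(2*t)/4 - 3*exp(-2*t)*cos(2*t)/4

A first test for any G(t): its t-derivative must equal the given G'(t).
A general antiderivative is 3*exp(-2*t)*sin(2*t)/4 - 3*exp(-2*t)*cos(2*t)/4 + C.
The condition gives C = -1 - 3*exp(4)*cos(4)/4 - 3*exp(4)*sin(4)/4 - (-3*exp(4)*cos(4)/4 - 3*exp(4)*sin(4)/4) = -1.
So G(t) = -1 + 3*exp(-2*t)*sin(2*t)/4 - 3*exp(-2*t)*cos(2*t)/4.
Check: d/dt[-1 + 3*exp(-2*t)*sin(2*t)/4 - 3*exp(-2*t)*cos(2*t)/4] = 3*exp(-2*t)*cos(2*t) = G'(t).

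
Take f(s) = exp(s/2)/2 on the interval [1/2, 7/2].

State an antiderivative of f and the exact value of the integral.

An antiderivative F(s) passes only if d/ds[F] lands on f(s) exactly.
F(s) = exp(s/2) is an antiderivative of f.
Check: d/ds[exp(s/2)] = exp(s/2)/2 = f(s).
F(7/2) = exp(7/4); F(1/2) = exp(1/4).
Integral = F(7/2) - F(1/2) = -exp(1/4) + exp(7/4).

Antiderivative: F(s) = exp(s/2); value = -exp(1/4) + exp(7/4)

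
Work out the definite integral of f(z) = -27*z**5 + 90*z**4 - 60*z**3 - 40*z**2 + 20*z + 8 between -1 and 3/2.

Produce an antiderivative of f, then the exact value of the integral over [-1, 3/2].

f matches the chain-rule pattern g'(h)*h' with inner function h(z) = -3*z**2/2 + 2*z + 1; substituting u = h(z) collapses the integral.
F(z) = -9*z**6/2 + 18*z**5 - 15*z**4 - 40*z**3/3 + 10*z**2 + 8*z is an antiderivative of f.
Check: d/dz[-9*z**6/2 + 18*z**5 - 15*z**4 - 40*z**3/3 + 10*z**2 + 8*z] = -27*z**5 + 90*z**4 - 60*z**3 - 40*z**2 + 20*z + 8 = f(z).
F(3/2) = -129/128; F(-1) = -133/6.
Integral = F(3/2) - F(-1) = 8125/384.

Antiderivative: F(z) = -9*z**6/2 + 18*z**5 - 15*z**4 - 40*z**3/3 + 10*z**2 + 8*z; value = 8125/384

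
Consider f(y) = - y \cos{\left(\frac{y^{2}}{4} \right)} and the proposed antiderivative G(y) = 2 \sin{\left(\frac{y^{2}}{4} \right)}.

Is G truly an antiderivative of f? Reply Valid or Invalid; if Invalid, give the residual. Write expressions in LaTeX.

Invalid: d/dy[G] - f = 2 y \cos{\left(\frac{y^{2}}{4} \right)}, which is not 0.

d/dy[G] = y \cos{\left(\frac{y^{2}}{4} \right)}
d/dy[G] - f(y) = 2 y \cos{\left(\frac{y^{2}}{4} \right)} != 0.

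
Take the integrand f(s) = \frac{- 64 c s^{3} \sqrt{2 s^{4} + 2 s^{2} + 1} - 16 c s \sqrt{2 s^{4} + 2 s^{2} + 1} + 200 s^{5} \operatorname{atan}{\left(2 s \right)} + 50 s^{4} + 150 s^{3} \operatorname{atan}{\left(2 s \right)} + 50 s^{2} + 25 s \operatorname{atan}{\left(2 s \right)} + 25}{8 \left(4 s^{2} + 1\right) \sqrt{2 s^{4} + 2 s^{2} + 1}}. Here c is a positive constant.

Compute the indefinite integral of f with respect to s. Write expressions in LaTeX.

F(s) = - c s^{2} + \frac{25 \sqrt{2 s^{4} + 2 s^{2} + 1} \operatorname{atan}{\left(2 s \right)}}{16} + C

Since d/ds undoes antidifferentiation here, F'(s) = f(s) is required of F(s).
Check: d/ds[- c s^{2} + \frac{25 \sqrt{2 s^{4} + 2 s^{2} + 1} \operatorname{atan}{\left(2 s \right)}}{16}] = \frac{- 64 c s^{3} \sqrt{2 s^{4} + 2 s^{2} + 1} - 16 c s \sqrt{2 s^{4} + 2 s^{2} + 1} + 200 s^{5} \operatorname{atan}{\left(2 s \right)} + 50 s^{4} + 150 s^{3} \operatorname{atan}{\left(2 s \right)} + 50 s^{2} + 25 s \operatorname{atan}{\left(2 s \right)} + 25}{32 s^{2} \sqrt{2 s^{4} + 2 s^{2} + 1} + 8 \sqrt{2 s^{4} + 2 s^{2} + 1}}, which equals f(s).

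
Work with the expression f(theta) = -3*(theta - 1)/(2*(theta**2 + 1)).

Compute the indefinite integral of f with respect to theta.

A first test for any F(theta): its theta-derivative must equal f(theta) identically.
Check: d/dtheta[3*(-log(theta**2 + 1) + 2*atan(theta))/4] = (3 - 3*theta)/(2*theta**2 + 2), which equals f(theta).

F(theta) = 3*(-log(theta**2 + 1) + 2*atan(theta))/4 + C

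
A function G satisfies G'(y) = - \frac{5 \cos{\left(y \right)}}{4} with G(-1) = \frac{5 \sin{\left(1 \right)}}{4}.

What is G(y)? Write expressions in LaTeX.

A candidate passes only if d/dy[G] lands on the given G'(y) exactly.
A general antiderivative is - \frac{5 \sin{\left(y \right)}}{4} + C.
The condition gives C = \frac{5 \sin{\left(1 \right)}}{4} - (\frac{5 \sin{\left(1 \right)}}{4}) = 0.
So G(y) = - \frac{5 \sin{\left(y \right)}}{4}.
Check: d/dy[- \frac{5 \sin{\left(y \right)}}{4}] = - \frac{5 \cos{\left(y \right)}}{4} = G'(y).

G(y) = - \frac{5 \sin{\left(y \right)}}{4}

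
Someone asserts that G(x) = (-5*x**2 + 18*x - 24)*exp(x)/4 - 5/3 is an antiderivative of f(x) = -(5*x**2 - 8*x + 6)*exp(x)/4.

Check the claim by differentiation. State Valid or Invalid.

d/dx[G] = -5*x**2*exp(x)/4 + 2*x*exp(x) - 3*exp(x)/2
This equals f(x) exactly, so the claim holds.

Valid - differentiating G returns exactly f.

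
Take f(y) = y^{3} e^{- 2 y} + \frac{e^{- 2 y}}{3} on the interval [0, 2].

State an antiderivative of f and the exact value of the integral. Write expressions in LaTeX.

f has the shape u'v + uv' for u = - \frac{y^{3}}{2} - \frac{3 y^{2}}{4} - \frac{3 y}{4} - \frac{13}{24} and v = e^{- 2 y} — it is the derivative of the product u*v.
F(y) = - \frac{\left(12 y^{3} + 18 y^{2} + 18 y + 13\right) e^{- 2 y}}{24} is an antiderivative of f.
Check: d/dy[- \frac{\left(12 y^{3} + 18 y^{2} + 18 y + 13\right) e^{- 2 y}}{24}] = \frac{\left(3 y^{3} + 1\right) e^{- 2 y}}{3}, which equals f(y).
F(2) = - \frac{217}{24 e^{4}}; F(0) = - \frac{13}{24}.
Integral = F(2) - F(0) = \frac{13}{24} - \frac{217}{24 e^{4}}.

Antiderivative: F(y) = - \frac{\left(12 y^{3} + 18 y^{2} + 18 y + 13\right) e^{- 2 y}}{24}; value = \frac{13}{24} - \frac{217}{24 e^{4}}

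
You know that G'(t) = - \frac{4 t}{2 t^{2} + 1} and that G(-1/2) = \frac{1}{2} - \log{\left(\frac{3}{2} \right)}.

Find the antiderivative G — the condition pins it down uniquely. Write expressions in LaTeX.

G'(t) matches the chain-rule pattern g'(h)*h' with inner function h(t) = 2 t^{2} + 1; substituting u = h(t) collapses the integral.
A general antiderivative is - \log{\left(2 t^{2} + 1 \right)} + C.
The condition gives C = \frac{1}{2} - \log{\left(\frac{3}{2} \right)} - (- \log{\left(\frac{3}{2} \right)}) = \frac{1}{2}.
So G(t) = \frac{1}{2} - \log{\left(2 t^{2} + 1 \right)}.
Check: d/dt[\frac{1}{2} - \log{\left(2 t^{2} + 1 \right)}] = - \frac{4 t}{2 t^{2} + 1} = G'(t).

G(t) = \frac{1}{2} - \log{\left(2 t^{2} + 1 \right)}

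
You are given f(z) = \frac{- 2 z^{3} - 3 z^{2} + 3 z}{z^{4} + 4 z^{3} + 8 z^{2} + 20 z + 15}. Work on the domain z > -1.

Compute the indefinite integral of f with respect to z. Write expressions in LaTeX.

F(z) = - \frac{\log{\left(z + 1 \right)}}{3} - \frac{9 \log{\left(z + 3 \right)}}{14} - \frac{43 \log{\left(z^{2} + 5 \right)}}{84} + \frac{23 \sqrt{5} \operatorname{atan}{\left(\frac{\sqrt{5} z}{5} \right)}}{42} + C

Factor the denominator (\left(z + 1\right) \left(z + 3\right) \left(z^{2} + 5\right)) and decompose: f = - \frac{43 z - 115}{42 \left(z^{2} + 5\right)} - \frac{9}{14 \left(z + 3\right)} - \frac{1}{3 \left(z + 1\right)}; each piece integrates to a log, atan, or power term.
Check: d/dz[- \frac{\log{\left(z + 1 \right)}}{3} - \frac{9 \log{\left(z + 3 \right)}}{14} - \frac{43 \log{\left(z^{2} + 5 \right)}}{84} + \frac{23 \sqrt{5} \operatorname{atan}{\left(\frac{\sqrt{5} z}{5} \right)}}{42}] = \frac{- 2 z^{3} - 3 z^{2} + 3 z}{z^{4} + 4 z^{3} + 8 z^{2} + 20 z + 15} = f(z).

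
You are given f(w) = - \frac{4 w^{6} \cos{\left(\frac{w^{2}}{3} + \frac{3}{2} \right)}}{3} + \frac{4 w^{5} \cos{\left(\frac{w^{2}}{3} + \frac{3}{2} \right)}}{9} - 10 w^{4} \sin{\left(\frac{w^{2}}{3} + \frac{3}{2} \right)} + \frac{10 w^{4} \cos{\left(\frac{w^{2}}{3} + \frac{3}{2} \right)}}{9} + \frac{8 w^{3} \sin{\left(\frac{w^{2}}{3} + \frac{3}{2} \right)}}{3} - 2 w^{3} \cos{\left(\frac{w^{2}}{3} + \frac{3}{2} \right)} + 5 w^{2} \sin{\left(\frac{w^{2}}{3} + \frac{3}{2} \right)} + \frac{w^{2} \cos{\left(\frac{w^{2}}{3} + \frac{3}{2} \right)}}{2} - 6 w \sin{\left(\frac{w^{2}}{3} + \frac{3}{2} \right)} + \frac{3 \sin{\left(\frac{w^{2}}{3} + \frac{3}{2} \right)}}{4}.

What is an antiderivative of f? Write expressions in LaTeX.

An antiderivative is F(w) = - \left(2 w^{5} - \frac{2 w^{4}}{3} - \frac{5 w^{3}}{3} + 3 w^{2} - \frac{3 w}{4}\right) \sin{\left(\frac{w^{2}}{3} + \frac{3}{2} \right)}.

f has the shape u'v + uv' for u = - 2 w^{5} + \frac{2 w^{4}}{3} + \frac{5 w^{3}}{3} - 3 w^{2} + \frac{3 w}{4} and v = \sin{\left(\frac{w^{2}}{3} + \frac{3}{2} \right)} — it is the derivative of the product u*v.
Check: d/dw[- \left(2 w^{5} - \frac{2 w^{4}}{3} - \frac{5 w^{3}}{3} + 3 w^{2} - \frac{3 w}{4}\right) \sin{\left(\frac{w^{2}}{3} + \frac{3}{2} \right)}] = - \frac{4 w^{6} \cos{\left(\frac{w^{2}}{3} + \frac{3}{2} \right)}}{3} + \frac{4 w^{5} \cos{\left(\frac{w^{2}}{3} + \frac{3}{2} \right)}}{9} - 10 w^{4} \sin{\left(\frac{w^{2}}{3} + \frac{3}{2} \right)} + \frac{10 w^{4} \cos{\left(\frac{w^{2}}{3} + \frac{3}{2} \right)}}{9} + \frac{8 w^{3} \sin{\left(\frac{w^{2}}{3} + \frac{3}{2} \right)}}{3} - 2 w^{3} \cos{\left(\frac{w^{2}}{3} + \frac{3}{2} \right)} + 5 w^{2} \sin{\left(\frac{w^{2}}{3} + \frac{3}{2} \right)} + \frac{w^{2} \cos{\left(\frac{w^{2}}{3} + \frac{3}{2} \right)}}{2} - 6 w \sin{\left(\frac{w^{2}}{3} + \frac{3}{2} \right)} + \frac{3 \sin{\left(\frac{w^{2}}{3} + \frac{3}{2} \right)}}{4} = f(w).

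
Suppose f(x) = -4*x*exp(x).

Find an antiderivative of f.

An antiderivative is F(x) = -4*x*exp(x) + 4*exp(x).

Recognize the product-rule pattern: f = u'v + uv' with u = 4 - 4*x, v = exp(x), so integration by parts undoes it.
Check: d/dx[-4*x*exp(x) + 4*exp(x)] = -4*x*exp(x) = f(x).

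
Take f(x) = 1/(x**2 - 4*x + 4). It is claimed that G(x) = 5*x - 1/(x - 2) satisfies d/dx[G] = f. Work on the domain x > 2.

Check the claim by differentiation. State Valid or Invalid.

Invalid: d/dx[G] - f = 5, which is not 0.

d/dx[G] = (5*x**2 - 20*x + 21)/(x**2 - 4*x + 4)
d/dx[G] - f(x) = 5 != 0.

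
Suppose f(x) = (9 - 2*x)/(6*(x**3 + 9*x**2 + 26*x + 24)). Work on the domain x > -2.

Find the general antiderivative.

The denominator factors as 6*(x + 2)*(x + 3)*(x + 4); partial fractions split f into directly integrable pieces: 17/(12*(x + 4)) - 5/(2*(x + 3)) + 13/(12*(x + 2)).
Check: d/dx[(13*log(x + 2) - 30*log(x + 3) + 17*log(x + 4))/12] = (9 - 2*x)/(6*x**3 + 54*x**2 + 156*x + 144), which equals f(x).

F(x) = (13*log(x + 2) - 30*log(x + 3) + 17*log(x + 4))/12 + C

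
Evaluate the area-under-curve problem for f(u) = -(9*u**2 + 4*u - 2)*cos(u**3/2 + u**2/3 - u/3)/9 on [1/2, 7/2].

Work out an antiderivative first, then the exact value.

The substitution w = u**3/2 + u**2/3 - u/3 works: f is exactly (dF/dw)*(dw/du) for that inner function.
F(u) = -2*sin(u**3/2 + u**2/3 - u/3)/3 is an antiderivative of f.
Check: d/du[-2*sin(u**3/2 + u**2/3 - u/3)/3] = -u**2*cos(u**3/2 + u**2/3 - u/3) - 4*u*cos(u**3/2 + u**2/3 - u/3)/9 + 2*cos(u**3/2 + u**2/3 - u/3)/9, which equals f(u).
F(7/2) = -2*sin(1169/48)/3; F(1/2) = 2*sin(1/48)/3.
Integral = F(7/2) - F(1/2) = -2*sin(1/48)/3 - 2*sin(1169/48)/3.

Antiderivative: F(u) = -2*sin(u**3/2 + u**2/3 - u/3)/3; value = -2*sin(1/48)/3 - 2*sin(1169/48)/3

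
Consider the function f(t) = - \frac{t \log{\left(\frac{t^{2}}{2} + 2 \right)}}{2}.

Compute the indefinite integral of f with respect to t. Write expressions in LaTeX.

F(t) = - \frac{t^{2} \log{\left(\frac{t^{2}}{2} + 2 \right)}}{4} + \frac{t^{2}}{4} - \log{\left(t^{2} + 4 \right)} + C

For F(t) to be correct the identity F'(t) - f(t) = 0 must hold.
Check: d/dt[- \frac{t^{2} \log{\left(\frac{t^{2}}{2} + 2 \right)}}{4} + \frac{t^{2}}{4} - \log{\left(t^{2} + 4 \right)}] = - \frac{t \log{\left(\frac{t^{2}}{2} + 2 \right)}}{2} = f(t).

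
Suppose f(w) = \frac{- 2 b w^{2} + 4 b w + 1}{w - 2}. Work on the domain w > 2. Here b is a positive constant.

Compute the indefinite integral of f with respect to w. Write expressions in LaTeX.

For F(w) to be correct the identity F'(w) - f(w) = 0 must hold.
Check: d/dw[- b w^{2} + \log{\left(3 w - 6 \right)}] = \frac{- 2 b w^{2} + 4 b w + 1}{w - 2} = f(w).

F(w) = - b w^{2} + \log{\left(3 w - 6 \right)} + C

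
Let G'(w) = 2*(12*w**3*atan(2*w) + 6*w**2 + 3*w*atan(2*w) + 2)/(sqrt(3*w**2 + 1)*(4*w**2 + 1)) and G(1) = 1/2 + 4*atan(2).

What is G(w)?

Recognize the product-rule pattern: G'(w) = u'v + uv' with u = 2*sqrt(3*w**2 + 1), v = atan(2*w), so integration by parts undoes it.
A general antiderivative is 2*sqrt(3*w**2 + 1)*atan(2*w) + C.
The condition gives C = 1/2 + 4*atan(2) - (4*atan(2)) = 1/2.
So G(w) = (4*sqrt(3*w**2 + 1)*atan(2*w) + 1)/2.
Check: d/dw[(4*sqrt(3*w**2 + 1)*atan(2*w) + 1)/2] = (24*w**3*atan(2*w) + 12*w**2 + 6*w*atan(2*w) + 4)/(4*w**2*sqrt(3*w**2 + 1) + sqrt(3*w**2 + 1)), which equals G'(w).

G(w) = (4*sqrt(3*w**2 + 1)*atan(2*w) + 1)/2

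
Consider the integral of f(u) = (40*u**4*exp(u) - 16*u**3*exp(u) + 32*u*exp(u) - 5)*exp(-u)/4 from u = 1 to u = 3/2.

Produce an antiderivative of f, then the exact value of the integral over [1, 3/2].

Recover f(u) by differentiating a candidate F(u); any mismatch rules it out.
F(u) = (8*u**5*exp(u) - 4*u**4*exp(u) + 16*u**2*exp(u) + exp(u) + 5)*exp(-u)/4 is an antiderivative of f.
Check: d/du[(8*u**5*exp(u) - 4*u**4*exp(u) + 16*u**2*exp(u) + exp(u) + 5)*exp(-u)/4] = (40*u**4*exp(u) - 16*u**3*exp(u) + 32*u*exp(u) - 5)*exp(-u)/4 = f(u).
F(3/2) = 5*exp(-3/2)/4 + 155/8; F(1) = 5*exp(-1)/4 + 21/4.
Integral = F(3/2) - F(1) = -5*exp(-1)/4 + 5*exp(-3/2)/4 + 113/8.

Antiderivative: F(u) = (8*u**5*exp(u) - 4*u**4*exp(u) + 16*u**2*exp(u) + exp(u) + 5)*exp(-u)/4; value = -5*exp(-1)/4 + 5*exp(-3/2)/4 + 113/8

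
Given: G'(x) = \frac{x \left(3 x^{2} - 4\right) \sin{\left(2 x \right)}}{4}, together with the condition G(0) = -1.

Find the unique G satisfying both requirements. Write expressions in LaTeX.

Any candidate G(x) must reproduce the stated G'(x) exactly.
A general antiderivative is - \frac{3 x^{3} \cos{\left(2 x \right)}}{8} + \frac{9 x^{2} \sin{\left(2 x \right)}}{16} + \frac{17 x \cos{\left(2 x \right)}}{16} - \frac{17 \sin{\left(2 x \right)}}{32} + C.
The condition gives C = -1 - (0) = -1.
So G(x) = - \frac{3 x^{3} \cos{\left(2 x \right)}}{8} + \frac{9 x^{2} \sin{\left(2 x \right)}}{16} + \frac{17 x \cos{\left(2 x \right)}}{16} - \frac{17 \sin{\left(2 x \right)}}{32} - 1.
Check: d/dx[- \frac{3 x^{3} \cos{\left(2 x \right)}}{8} + \frac{9 x^{2} \sin{\left(2 x \right)}}{16} + \frac{17 x \cos{\left(2 x \right)}}{16} - \frac{17 \sin{\left(2 x \right)}}{32} - 1] = \frac{3 x^{3} \sin{\left(2 x \right)}}{4} - x \sin{\left(2 x \right)}, which equals G'(x).

G(x) = - \frac{3 x^{3} \cos{\left(2 x \right)}}{8} + \frac{9 x^{2} \sin{\left(2 x \right)}}{16} + \frac{17 x \cos{\left(2 x \right)}}{16} - \frac{17 \sin{\left(2 x \right)}}{32} - 1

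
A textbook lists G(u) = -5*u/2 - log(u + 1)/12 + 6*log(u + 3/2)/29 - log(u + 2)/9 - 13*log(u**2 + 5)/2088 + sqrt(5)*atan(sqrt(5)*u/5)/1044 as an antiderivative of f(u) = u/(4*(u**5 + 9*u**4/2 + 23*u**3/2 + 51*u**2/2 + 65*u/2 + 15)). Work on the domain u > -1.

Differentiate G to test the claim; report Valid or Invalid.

d/du[G] = (-10*u**5 - 45*u**4 - 115*u**3 - 255*u**2 - 324*u - 150)/(4*u**5 + 18*u**4 + 46*u**3 + 102*u**2 + 130*u + 60)
d/du[G] - f(u) = -5/2 != 0.

Invalid: d/du[G] - f = -5/2, which is not 0.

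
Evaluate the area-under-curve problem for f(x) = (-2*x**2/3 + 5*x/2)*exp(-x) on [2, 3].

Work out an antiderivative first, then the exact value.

Antiderivative: F(x) = 2*x**2*exp(-x)/3 - 7*x*exp(-x)/6 - 7*exp(-x)/6; value = 4*exp(-3)/3 + 5*exp(-2)/6

Recognize the product-rule pattern: f = u'v + uv' with u = 2*x**2/3 - 7*x/6 - 7/6, v = exp(-x), so integration by parts undoes it.
F(x) = 2*x**2*exp(-x)/3 - 7*x*exp(-x)/6 - 7*exp(-x)/6 is an antiderivative of f.
Check: d/dx[2*x**2*exp(-x)/3 - 7*x*exp(-x)/6 - 7*exp(-x)/6] = (-4*x**2 + 15*x)*exp(-x)/6, which equals f(x).
F(3) = 4*exp(-3)/3; F(2) = -5*exp(-2)/6.
Integral = F(3) - F(2) = 4*exp(-3)/3 + 5*exp(-2)/6.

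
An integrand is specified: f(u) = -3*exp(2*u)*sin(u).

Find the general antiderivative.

An antiderivative F(u) passes only if d/du[F] lands on f(u) exactly.
Check: d/du[3*(-2*sin(u) + cos(u))*exp(2*u)/5] = -3*exp(2*u)*sin(u) = f(u).

F(u) = 3*(-2*sin(u) + cos(u))*exp(2*u)/5 + C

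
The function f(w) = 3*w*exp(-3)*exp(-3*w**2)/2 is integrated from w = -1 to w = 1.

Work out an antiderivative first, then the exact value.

Antiderivative: F(w) = -exp(-3*w**2 - 3)/4; value = 0

f matches the chain-rule pattern g'(h)*h' with inner function h(w) = -3*w**2 - 3; substituting u = h(w) collapses the integral.
F(w) = -exp(-3*w**2 - 3)/4 is an antiderivative of f.
Check: d/dw[-exp(-3*w**2 - 3)/4] = 3*w*exp(-3)*exp(-3*w**2)/2 = f(w).
F(1) = -exp(-6)/4; F(-1) = -exp(-6)/4.
Integral = F(1) - F(-1) = 0.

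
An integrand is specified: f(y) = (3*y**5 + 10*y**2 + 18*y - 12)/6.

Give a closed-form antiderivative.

Check any antiderivative F(y) by computing F'(y) and comparing it with f(y).
Check: d/dy[y**6/12 + 5*y**3/9 + 3*y**2/2 - 2*y] = y**5/2 + 5*y**2/3 + 3*y - 2, which equals f(y).

An antiderivative is F(y) = y**6/12 + 5*y**3/9 + 3*y**2/2 - 2*y.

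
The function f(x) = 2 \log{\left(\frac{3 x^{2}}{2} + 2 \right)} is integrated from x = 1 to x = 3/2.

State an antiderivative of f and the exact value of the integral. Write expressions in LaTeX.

Antiderivative: F(x) = 2 x \log{\left(\frac{3 x^{2}}{2} + 2 \right)} - 4 x + \frac{8 \sqrt{3} \operatorname{atan}{\left(\frac{\sqrt{3} x}{2} \right)}}{3}; value = - \frac{8 \sqrt{3} \operatorname{atan}{\left(\frac{\sqrt{3}}{2} \right)}}{3} - 2 \log{\left(\frac{7}{2} \right)} - 2 + \frac{8 \sqrt{3} \operatorname{atan}{\left(\frac{3 \sqrt{3}}{4} \right)}}{3} + 3 \log{\left(\frac{43}{8} \right)}

Recover f(x) by differentiating a candidate F(x); any mismatch rules it out.
F(x) = 2 x \log{\left(\frac{3 x^{2}}{2} + 2 \right)} - 4 x + \frac{8 \sqrt{3} \operatorname{atan}{\left(\frac{\sqrt{3} x}{2} \right)}}{3} is an antiderivative of f.
Check: d/dx[2 x \log{\left(\frac{3 x^{2}}{2} + 2 \right)} - 4 x + \frac{8 \sqrt{3} \operatorname{atan}{\left(\frac{\sqrt{3} x}{2} \right)}}{3}] = 2 \log{\left(\frac{3 x^{2}}{2} + 2 \right)} = f(x).
F(3/2) = -6 + \frac{8 \sqrt{3} \operatorname{atan}{\left(\frac{3 \sqrt{3}}{4} \right)}}{3} + 3 \log{\left(\frac{43}{8} \right)}; F(1) = -4 + 2 \log{\left(\frac{7}{2} \right)} + \frac{8 \sqrt{3} \operatorname{atan}{\left(\frac{\sqrt{3}}{2} \right)}}{3}.
Integral = F(3/2) - F(1) = - \frac{8 \sqrt{3} \operatorname{atan}{\left(\frac{\sqrt{3}}{2} \right)}}{3} - 2 \log{\left(\frac{7}{2} \right)} - 2 + \frac{8 \sqrt{3} \operatorname{atan}{\left(\frac{3 \sqrt{3}}{4} \right)}}{3} + 3 \log{\left(\frac{43}{8} \right)}.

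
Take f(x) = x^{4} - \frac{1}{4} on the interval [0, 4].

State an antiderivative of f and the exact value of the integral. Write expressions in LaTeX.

Whatever form F(x) takes, F'(x) = f(x) is non-negotiable.
F(x) = \frac{x^{5}}{5} - \frac{x}{4} is an antiderivative of f.
Check: d/dx[\frac{x^{5}}{5} - \frac{x}{4}] = x^{4} - \frac{1}{4} = f(x).
F(4) = \frac{1019}{5}; F(0) = 0.
Integral = F(4) - F(0) = \frac{1019}{5}.

Antiderivative: F(x) = \frac{x^{5}}{5} - \frac{x}{4}; value = \frac{1019}{5}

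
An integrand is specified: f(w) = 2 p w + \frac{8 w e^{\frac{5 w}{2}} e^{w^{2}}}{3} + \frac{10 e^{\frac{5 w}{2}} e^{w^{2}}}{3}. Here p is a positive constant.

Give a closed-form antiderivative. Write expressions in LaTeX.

Integrate term by term and add the pieces.
Check: d/dw[\frac{3 p w^{2} + 4 e^{\frac{5 w}{2}} e^{w^{2}}}{3}] = 2 p w + \frac{8 w e^{\frac{5 w}{2}} e^{w^{2}}}{3} + \frac{10 e^{\frac{5 w}{2}} e^{w^{2}}}{3} = f(w).

An antiderivative is F(w) = \frac{3 p w^{2} + 4 e^{\frac{5 w}{2}} e^{w^{2}}}{3}.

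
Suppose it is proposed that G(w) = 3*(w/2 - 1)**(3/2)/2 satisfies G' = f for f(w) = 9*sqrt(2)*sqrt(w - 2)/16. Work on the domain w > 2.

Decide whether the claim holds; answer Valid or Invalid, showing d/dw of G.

d/dw[G] = 9*sqrt(2)*sqrt(w - 2)/16
This equals f(w) exactly, so the claim holds.

Valid - differentiating G returns exactly f.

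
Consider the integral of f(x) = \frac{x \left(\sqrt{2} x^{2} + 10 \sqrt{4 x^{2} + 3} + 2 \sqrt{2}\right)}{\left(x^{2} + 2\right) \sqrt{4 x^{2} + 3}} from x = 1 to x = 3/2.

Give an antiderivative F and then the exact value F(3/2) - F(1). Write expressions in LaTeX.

Antiderivative: F(x) = \frac{\sqrt{2} \sqrt{4 x^{2} + 3} + 20 \log{\left(x^{2} + 2 \right)}}{4}; value = - 5 \log{\left(3 \right)} - \frac{\sqrt{14}}{4} + \frac{\sqrt{6}}{2} + 5 \log{\left(\frac{17}{4} \right)}

An antiderivative F(x) passes only if d/dx[F] lands on f(x) exactly.
F(x) = \frac{\sqrt{2} \sqrt{4 x^{2} + 3} + 20 \log{\left(x^{2} + 2 \right)}}{4} is an antiderivative of f.
Check: d/dx[\frac{\sqrt{2} \sqrt{4 x^{2} + 3} + 20 \log{\left(x^{2} + 2 \right)}}{4}] = \frac{\sqrt{2} x^{3} + 10 x \sqrt{4 x^{2} + 3} + 2 \sqrt{2} x}{x^{2} \sqrt{4 x^{2} + 3} + 2 \sqrt{4 x^{2} + 3}}, which equals f(x).
F(3/2) = \frac{\sqrt{6}}{2} + 5 \log{\left(\frac{17}{4} \right)}; F(1) = \frac{\sqrt{14}}{4} + 5 \log{\left(3 \right)}.
Integral = F(3/2) - F(1) = - 5 \log{\left(3 \right)} - \frac{\sqrt{14}}{4} + \frac{\sqrt{6}}{2} + 5 \log{\left(\frac{17}{4} \right)}.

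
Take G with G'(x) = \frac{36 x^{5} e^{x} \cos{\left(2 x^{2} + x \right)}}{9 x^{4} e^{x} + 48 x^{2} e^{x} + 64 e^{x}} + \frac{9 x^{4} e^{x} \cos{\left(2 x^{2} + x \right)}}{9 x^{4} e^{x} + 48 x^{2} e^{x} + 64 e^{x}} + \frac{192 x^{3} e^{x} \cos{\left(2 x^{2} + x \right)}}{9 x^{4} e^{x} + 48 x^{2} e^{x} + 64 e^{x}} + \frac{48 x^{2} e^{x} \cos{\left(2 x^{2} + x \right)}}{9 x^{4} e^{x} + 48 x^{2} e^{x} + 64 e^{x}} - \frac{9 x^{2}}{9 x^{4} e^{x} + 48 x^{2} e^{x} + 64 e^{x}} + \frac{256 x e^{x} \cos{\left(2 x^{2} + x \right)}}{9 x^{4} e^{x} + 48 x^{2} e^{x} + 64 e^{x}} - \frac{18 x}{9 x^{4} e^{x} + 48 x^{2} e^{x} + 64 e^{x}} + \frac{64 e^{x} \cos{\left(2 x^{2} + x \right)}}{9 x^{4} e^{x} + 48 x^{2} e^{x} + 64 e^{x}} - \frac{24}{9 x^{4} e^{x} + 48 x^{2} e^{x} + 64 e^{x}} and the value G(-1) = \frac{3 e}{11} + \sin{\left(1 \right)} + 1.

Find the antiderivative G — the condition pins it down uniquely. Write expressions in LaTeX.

G(x) = \sin{\left(2 x^{2} + x \right)} + 1 + \frac{e^{- x}}{2 \left(\frac{x^{2}}{2} + \frac{4}{3}\right)}

Integrate term by term and add the pieces.
A general antiderivative is \sin{\left(2 x^{2} + x \right)} + \frac{e^{- x}}{2 \left(\frac{x^{2}}{2} + \frac{4}{3}\right)} + C.
The condition gives C = \frac{3 e}{11} + \sin{\left(1 \right)} + 1 - (\frac{3 e}{11} + \sin{\left(1 \right)}) = 1.
So G(x) = \sin{\left(2 x^{2} + x \right)} + 1 + \frac{e^{- x}}{2 \left(\frac{x^{2}}{2} + \frac{4}{3}\right)}.
Check: d/dx[\sin{\left(2 x^{2} + x \right)} + 1 + \frac{e^{- x}}{2 \left(\frac{x^{2}}{2} + \frac{4}{3}\right)}] = \frac{36 x^{5} e^{x} \cos{\left(2 x^{2} + x \right)} + 9 x^{4} e^{x} \cos{\left(2 x^{2} + x \right)} + 192 x^{3} e^{x} \cos{\left(2 x^{2} + x \right)} + 48 x^{2} e^{x} \cos{\left(2 x^{2} + x \right)} - 9 x^{2} + 256 x e^{x} \cos{\left(2 x^{2} + x \right)} - 18 x + 64 e^{x} \cos{\left(2 x^{2} + x \right)} - 24}{9 x^{4} e^{x} + 48 x^{2} e^{x} + 64 e^{x}}, which equals G'(x).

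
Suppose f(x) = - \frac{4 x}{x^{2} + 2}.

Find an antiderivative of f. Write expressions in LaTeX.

f matches the chain-rule pattern g'(h)*h' with inner function h(x) = x^{2} + 2; substituting u = h(x) collapses the integral.
Check: d/dx[- 2 \log{\left(x^{2} + 2 \right)}] = - \frac{4 x}{x^{2} + 2} = f(x).

An antiderivative is F(x) = - 2 \log{\left(x^{2} + 2 \right)}.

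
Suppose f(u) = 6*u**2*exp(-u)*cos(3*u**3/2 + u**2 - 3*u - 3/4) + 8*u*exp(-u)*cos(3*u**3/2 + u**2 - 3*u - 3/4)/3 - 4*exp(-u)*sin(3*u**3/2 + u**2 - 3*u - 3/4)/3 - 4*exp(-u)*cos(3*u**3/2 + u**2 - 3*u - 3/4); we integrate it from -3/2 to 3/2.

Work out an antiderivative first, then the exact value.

Recognize the product-rule pattern: f = v'r + vr' with v = 4*exp(-u)/3, r = sin(3*u**3/2 + u**2 - 3*u - 3/4), so integration by parts undoes it.
F(u) = 4*exp(-u)*sin(3*u**3/2 + u**2 - 3*u - 3/4)/3 is an antiderivative of f.
Check: d/du[4*exp(-u)*sin(3*u**3/2 + u**2 - 3*u - 3/4)/3] = (18*u**2*cos(3*u**3/2 + u**2 - 3*u - 3/4) + 8*u*cos(3*u**3/2 + u**2 - 3*u - 3/4) - 4*sin(3*u**3/2 + u**2 - 3*u - 3/4) - 12*cos(3*u**3/2 + u**2 - 3*u - 3/4))*exp(-u)/3, which equals f(u).
F(3/2) = 4*exp(-3/2)*sin(33/16)/3; F(-3/2) = 4*exp(3/2)*sin(15/16)/3.
Integral = F(3/2) - F(-3/2) = -4*exp(3/2)*sin(15/16)/3 + 4*exp(-3/2)*sin(33/16)/3.

Antiderivative: F(u) = 4*exp(-u)*sin(3*u**3/2 + u**2 - 3*u - 3/4)/3; value = -4*exp(3/2)*sin(15/16)/3 + 4*exp(-3/2)*sin(33/16)/3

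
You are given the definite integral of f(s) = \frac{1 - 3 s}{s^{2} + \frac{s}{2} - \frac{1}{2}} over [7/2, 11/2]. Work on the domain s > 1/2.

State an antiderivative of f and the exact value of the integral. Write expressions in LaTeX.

Factor the denominator (\left(s + 1\right) \left(2 s - 1\right)) and decompose: f = - \frac{2}{3 \left(2 s - 1\right)} - \frac{8}{3 \left(s + 1\right)}; each piece integrates to a log, atan, or power term.
F(s) = \frac{- \log{\left(s - \frac{1}{2} \right)} - 8 \log{\left(s + 1 \right)}}{3} is an antiderivative of f.
Check: d/ds[\frac{- \log{\left(s - \frac{1}{2} \right)} - 8 \log{\left(s + 1 \right)}}{3}] = \frac{2 - 6 s}{2 s^{2} + s - 1}, which equals f(s).
F(11/2) = - \frac{8 \log{\left(\frac{13}{2} \right)}}{3} - \frac{\log{\left(5 \right)}}{3}; F(7/2) = - \frac{8 \log{\left(\frac{9}{2} \right)}}{3} - \frac{\log{\left(3 \right)}}{3}.
Integral = F(11/2) - F(7/2) = - \frac{8 \log{\left(\frac{13}{2} \right)}}{3} - \frac{\log{\left(5 \right)}}{3} + \frac{\log{\left(3 \right)}}{3} + \frac{8 \log{\left(\frac{9}{2} \right)}}{3}.

Antiderivative: F(s) = \frac{- \log{\left(s - \frac{1}{2} \right)} - 8 \log{\left(s + 1 \right)}}{3}; value = - \frac{8 \log{\left(\frac{13}{2} \right)}}{3} - \frac{\log{\left(5 \right)}}{3} + \frac{\log{\left(3 \right)}}{3} + \frac{8 \log{\left(\frac{9}{2} \right)}}{3}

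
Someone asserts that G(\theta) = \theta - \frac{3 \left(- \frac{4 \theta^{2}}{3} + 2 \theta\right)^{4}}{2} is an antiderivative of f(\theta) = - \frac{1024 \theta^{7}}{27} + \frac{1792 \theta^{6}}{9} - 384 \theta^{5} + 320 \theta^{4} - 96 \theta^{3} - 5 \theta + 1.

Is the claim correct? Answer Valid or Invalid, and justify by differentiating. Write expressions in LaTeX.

Invalid: d/d\theta[G] - f = 5 \theta, which is not 0.

d/d\theta[G] = - \frac{1024 \theta^{7}}{27} + \frac{1792 \theta^{6}}{9} - 384 \theta^{5} + 320 \theta^{4} - 96 \theta^{3} + 1
d/d\theta[G] - f(\theta) = 5 \theta != 0.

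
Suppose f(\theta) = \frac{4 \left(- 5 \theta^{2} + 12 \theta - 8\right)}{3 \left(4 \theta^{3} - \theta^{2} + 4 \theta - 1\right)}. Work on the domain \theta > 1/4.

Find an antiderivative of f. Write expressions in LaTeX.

An antiderivative is F(\theta) = - \frac{5 \log{\left(4 \theta - 1 \right)}}{3} + 4 \operatorname{atan}{\left(\theta \right)}.

A first test for any F(\theta): its \theta-derivative must equal f(\theta) identically.
Check: d/d\theta[- \frac{5 \log{\left(4 \theta - 1 \right)}}{3} + 4 \operatorname{atan}{\left(\theta \right)}] = \frac{- 20 \theta^{2} + 48 \theta - 32}{12 \theta^{3} - 3 \theta^{2} + 12 \theta - 3}, which equals f(\theta).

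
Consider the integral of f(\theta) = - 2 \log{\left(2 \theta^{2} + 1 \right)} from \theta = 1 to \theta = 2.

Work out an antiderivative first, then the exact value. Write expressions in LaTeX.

Antiderivative: F(\theta) = - 2 \left(\theta \log{\left(2 \theta^{2} + 1 \right)} - 2 \theta + \sqrt{2} \operatorname{atan}{\left(\sqrt{2} \theta \right)}\right); value = - 4 \log{\left(9 \right)} - 2 \sqrt{2} \operatorname{atan}{\left(2 \sqrt{2} \right)} + 2 \log{\left(3 \right)} + 2 \sqrt{2} \operatorname{atan}{\left(\sqrt{2} \right)} + 4

Check any antiderivative F(\theta) by computing F'(\theta) and comparing it with f(\theta).
F(\theta) = - 2 \left(\theta \log{\left(2 \theta^{2} + 1 \right)} - 2 \theta + \sqrt{2} \operatorname{atan}{\left(\sqrt{2} \theta \right)}\right) is an antiderivative of f.
Check: d/d\theta[- 2 \left(\theta \log{\left(2 \theta^{2} + 1 \right)} - 2 \theta + \sqrt{2} \operatorname{atan}{\left(\sqrt{2} \theta \right)}\right)] = - 2 \log{\left(2 \theta^{2} + 1 \right)} = f(\theta).
F(2) = - 4 \log{\left(9 \right)} - 2 \sqrt{2} \operatorname{atan}{\left(2 \sqrt{2} \right)} + 8; F(1) = - 2 \sqrt{2} \operatorname{atan}{\left(\sqrt{2} \right)} - 2 \log{\left(3 \right)} + 4.
Integral = F(2) - F(1) = - 4 \log{\left(9 \right)} - 2 \sqrt{2} \operatorname{atan}{\left(2 \sqrt{2} \right)} + 2 \log{\left(3 \right)} + 2 \sqrt{2} \operatorname{atan}{\left(\sqrt{2} \right)} + 4.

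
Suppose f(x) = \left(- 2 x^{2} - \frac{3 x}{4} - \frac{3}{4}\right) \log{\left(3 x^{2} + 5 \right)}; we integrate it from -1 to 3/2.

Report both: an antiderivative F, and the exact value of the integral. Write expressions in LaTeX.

For F(x) to be correct the identity F'(x) - f(x) = 0 must hold.
F(x) = - \frac{2 x^{3} \log{\left(3 x^{2} + 5 \right)}}{3} + \frac{4 x^{3}}{9} - \frac{3 x^{2} \log{\left(3 x^{2} + 5 \right)}}{8} + \frac{3 x^{2}}{8} - \frac{3 x \log{\left(3 x^{2} + 5 \right)}}{4} - \frac{13 x}{18} - \frac{5 \log{\left(x^{2} + \frac{5}{3} \right)}}{8} + \frac{13 \sqrt{15} \operatorname{atan}{\left(\frac{\sqrt{15} x}{5} \right)}}{54} is an antiderivative of f.
Check: d/dx[- \frac{2 x^{3} \log{\left(3 x^{2} + 5 \right)}}{3} + \frac{4 x^{3}}{9} - \frac{3 x^{2} \log{\left(3 x^{2} + 5 \right)}}{8} + \frac{3 x^{2}}{8} - \frac{3 x \log{\left(3 x^{2} + 5 \right)}}{4} - \frac{13 x}{18} - \frac{5 \log{\left(x^{2} + \frac{5}{3} \right)}}{8} + \frac{13 \sqrt{15} \operatorname{atan}{\left(\frac{\sqrt{15} x}{5} \right)}}{54}] = - 2 x^{2} \log{\left(3 x^{2} + 5 \right)} - \frac{3 x \log{\left(3 x^{2} + 5 \right)}}{4} - \frac{3 \log{\left(3 x^{2} + 5 \right)}}{4}, which equals f(x).
F(3/2) = - \frac{135 \log{\left(\frac{47}{4} \right)}}{32} - \frac{5 \log{\left(\frac{47}{12} \right)}}{8} + \frac{13 \sqrt{15} \operatorname{atan}{\left(\frac{3 \sqrt{15}}{10} \right)}}{54} + \frac{121}{96}; F(-1) = - \frac{13 \sqrt{15} \operatorname{atan}{\left(\frac{\sqrt{15}}{5} \right)}}{54} - \frac{5 \log{\left(\frac{8}{3} \right)}}{8} + \frac{47}{72} + \frac{25 \log{\left(8 \right)}}{24}.
Integral = F(3/2) - F(-1) = - \frac{135 \log{\left(\frac{47}{4} \right)}}{32} - \frac{25 \log{\left(8 \right)}}{24} - \frac{5 \log{\left(\frac{47}{12} \right)}}{8} + \frac{175}{288} + \frac{5 \log{\left(\frac{8}{3} \right)}}{8} + \frac{13 \sqrt{15} \operatorname{atan}{\left(\frac{\sqrt{15}}{5} \right)}}{54} + \frac{13 \sqrt{15} \operatorname{atan}{\left(\frac{3 \sqrt{15}}{10} \right)}}{54}.

Antiderivative: F(x) = - \frac{2 x^{3} \log{\left(3 x^{2} + 5 \right)}}{3} + \frac{4 x^{3}}{9} - \frac{3 x^{2} \log{\left(3 x^{2} + 5 \right)}}{8} + \frac{3 x^{2}}{8} - \frac{3 x \log{\left(3 x^{2} + 5 \right)}}{4} - \frac{13 x}{18} - \frac{5 \log{\left(x^{2} + \frac{5}{3} \right)}}{8} + \frac{13 \sqrt{15} \operatorname{atan}{\left(\frac{\sqrt{15} x}{5} \right)}}{54}; value = - \frac{135 \log{\left(\frac{47}{4} \right)}}{32} - \frac{25 \log{\left(8 \right)}}{24} - \frac{5 \log{\left(\frac{47}{12} \right)}}{8} + \frac{175}{288} + \frac{5 \log{\left(\frac{8}{3} \right)}}{8} + \frac{13 \sqrt{15} \operatorname{atan}{\left(\frac{\sqrt{15}}{5} \right)}}{54} + \frac{13 \sqrt{15} \operatorname{atan}{\left(\frac{3 \sqrt{15}}{10} \right)}}{54}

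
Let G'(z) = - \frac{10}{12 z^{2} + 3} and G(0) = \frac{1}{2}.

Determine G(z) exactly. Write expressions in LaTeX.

G(z) = \frac{1}{2} - \frac{5 \operatorname{atan}{\left(2 z \right)}}{3}

Differentiate the proposed G(z) back; it has to land on the given G'(z).
A general antiderivative is - \frac{5 \operatorname{atan}{\left(2 z \right)}}{3} + C.
The condition gives C = \frac{1}{2} - (0) = \frac{1}{2}.
So G(z) = \frac{1}{2} - \frac{5 \operatorname{atan}{\left(2 z \right)}}{3}.
Check: d/dz[\frac{1}{2} - \frac{5 \operatorname{atan}{\left(2 z \right)}}{3}] = - \frac{10}{12 z^{2} + 3} = G'(z).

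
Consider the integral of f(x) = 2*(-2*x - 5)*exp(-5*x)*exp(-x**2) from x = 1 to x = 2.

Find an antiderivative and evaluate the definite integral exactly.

The substitution u = -x**2 - 5*x works: f is exactly (dF/du)*(du/dx) for that inner function.
F(x) = 2*exp(-5*x)*exp(-x**2) is an antiderivative of f.
Check: d/dx[2*exp(-5*x)*exp(-x**2)] = (-4*x - 10)*exp(-5*x)*exp(-x**2), which equals f(x).
F(2) = 2*exp(-14); F(1) = 2*exp(-6).
Integral = F(2) - F(1) = -2*exp(-6) + 2*exp(-14).

Antiderivative: F(x) = 2*exp(-5*x)*exp(-x**2); value = -2*exp(-6) + 2*exp(-14)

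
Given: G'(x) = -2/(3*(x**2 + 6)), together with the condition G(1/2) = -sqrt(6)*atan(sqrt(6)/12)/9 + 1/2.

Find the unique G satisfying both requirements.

The proposed G(x) is checked by its d/dx: the result must match the given G'(x).
A general antiderivative is -sqrt(6)*atan(sqrt(6)*x/6)/9 + C.
The condition gives C = -sqrt(6)*atan(sqrt(6)/12)/9 + 1/2 - (-sqrt(6)*atan(sqrt(6)/12)/9) = 1/2.
So G(x) = -(2*sqrt(6)*atan(sqrt(6)*x/6) - 9)/18.
Check: d/dx[-(2*sqrt(6)*atan(sqrt(6)*x/6) - 9)/18] = -2/(3*x**2 + 18), which equals G'(x).

G(x) = -(2*sqrt(6)*atan(sqrt(6)*x/6) - 9)/18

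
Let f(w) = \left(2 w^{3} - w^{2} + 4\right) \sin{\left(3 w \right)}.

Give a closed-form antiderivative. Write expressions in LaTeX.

An antiderivative is F(w) = - \frac{2 w^{3} \cos{\left(3 w \right)}}{3} + \frac{2 w^{2} \sin{\left(3 w \right)}}{3} + \frac{w^{2} \cos{\left(3 w \right)}}{3} - \frac{2 w \sin{\left(3 w \right)}}{9} + \frac{4 w \cos{\left(3 w \right)}}{9} - \frac{4 \sin{\left(3 w \right)}}{27} - \frac{38 \cos{\left(3 w \right)}}{27}.

Whatever form F(w) takes, F'(w) = f(w) is non-negotiable.
Check: d/dw[- \frac{2 w^{3} \cos{\left(3 w \right)}}{3} + \frac{2 w^{2} \sin{\left(3 w \right)}}{3} + \frac{w^{2} \cos{\left(3 w \right)}}{3} - \frac{2 w \sin{\left(3 w \right)}}{9} + \frac{4 w \cos{\left(3 w \right)}}{9} - \frac{4 \sin{\left(3 w \right)}}{27} - \frac{38 \cos{\left(3 w \right)}}{27}] = 2 w^{3} \sin{\left(3 w \right)} - w^{2} \sin{\left(3 w \right)} + 4 \sin{\left(3 w \right)}, which equals f(w).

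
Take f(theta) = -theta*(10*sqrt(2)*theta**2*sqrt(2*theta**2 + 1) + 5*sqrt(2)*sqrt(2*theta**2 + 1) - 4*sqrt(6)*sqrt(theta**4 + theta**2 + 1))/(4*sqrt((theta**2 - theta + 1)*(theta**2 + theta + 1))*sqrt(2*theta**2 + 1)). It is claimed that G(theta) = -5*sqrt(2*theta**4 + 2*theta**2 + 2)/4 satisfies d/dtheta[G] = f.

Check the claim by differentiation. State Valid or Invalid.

Invalid: d/dtheta[G] - f = -sqrt(6)*theta/sqrt(2*theta**2 + 1), which is not 0.

d/dtheta[G] = (-10*sqrt(2)*theta**3 - 5*sqrt(2)*theta)/(4*sqrt(theta**4 + theta**2 + 1))
d/dtheta[G] - f(theta) = -sqrt(6)*theta/sqrt(2*theta**2 + 1) != 0.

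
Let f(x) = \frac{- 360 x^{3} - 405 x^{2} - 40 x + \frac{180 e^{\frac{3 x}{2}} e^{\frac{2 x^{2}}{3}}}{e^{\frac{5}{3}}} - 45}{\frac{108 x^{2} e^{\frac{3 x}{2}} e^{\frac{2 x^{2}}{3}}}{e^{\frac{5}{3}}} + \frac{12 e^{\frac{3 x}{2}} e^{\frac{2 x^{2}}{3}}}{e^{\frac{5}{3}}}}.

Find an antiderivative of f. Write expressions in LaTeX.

Since d/dx undoes antidifferentiation here, F'(x) = f(x) is required of F(x).
Check: d/dx[\frac{5 \left(e^{- \frac{2 x^{2}}{3} - \frac{3 x}{2} + \frac{5}{3}} + 2 \operatorname{atan}{\left(3 x \right)}\right)}{2}] = \frac{- 360 x^{3} - 405 x^{2} - 40 x + \frac{180 e^{\frac{3 x}{2}} e^{\frac{2 x^{2}}{3}}}{e^{\frac{5}{3}}} - 45}{\frac{108 x^{2} e^{\frac{3 x}{2}} e^{\frac{2 x^{2}}{3}}}{e^{\frac{5}{3}}} + \frac{12 e^{\frac{3 x}{2}} e^{\frac{2 x^{2}}{3}}}{e^{\frac{5}{3}}}} = f(x).

An antiderivative is F(x) = \frac{5 \left(e^{- \frac{2 x^{2}}{3} - \frac{3 x}{2} + \frac{5}{3}} + 2 \operatorname{atan}{\left(3 x \right)}\right)}{2}.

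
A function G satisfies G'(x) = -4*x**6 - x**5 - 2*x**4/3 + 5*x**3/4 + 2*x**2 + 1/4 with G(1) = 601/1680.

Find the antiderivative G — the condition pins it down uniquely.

G(x) = -4*x**7/7 - x**6/6 - 2*x**5/15 + 5*x**4/16 + 2*x**3/3 + x/4

Integrate term by term and add the pieces.
A general antiderivative is -4*x**7/7 - x**6/6 - 2*x**5/15 + 5*x**4/16 + 2*x**3/3 + x/4 + C.
The condition gives C = 601/1680 - (601/1680) = 0.
So G(x) = -4*x**7/7 - x**6/6 - 2*x**5/15 + 5*x**4/16 + 2*x**3/3 + x/4.
Check: d/dx[-4*x**7/7 - x**6/6 - 2*x**5/15 + 5*x**4/16 + 2*x**3/3 + x/4] = -4*x**6 - x**5 - 2*x**4/3 + 5*x**3/4 + 2*x**2 + 1/4 = G'(x).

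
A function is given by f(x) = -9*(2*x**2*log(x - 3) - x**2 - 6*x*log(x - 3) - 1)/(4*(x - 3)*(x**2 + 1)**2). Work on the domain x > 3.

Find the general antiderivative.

F(x) = 9*log(x - 3)/(4*(x**2 + 1)) + C

Recognize the product-rule pattern: f = u'v + uv' with u = 9/(4*(x**2 + 1)), v = log(x - 3), so integration by parts undoes it.
Check: d/dx[9*log(x - 3)/(4*(x**2 + 1))] = (-18*x**2*log(x - 3) + 9*x**2 + 54*x*log(x - 3) + 9)/(4*x**5 - 12*x**4 + 8*x**3 - 24*x**2 + 4*x - 12), which equals f(x).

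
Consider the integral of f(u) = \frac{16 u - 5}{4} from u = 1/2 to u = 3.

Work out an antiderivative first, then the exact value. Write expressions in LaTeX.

Antiderivative: F(u) = 2 u^{2} - \frac{5 u}{4}; value = \frac{115}{8}

Since d/du undoes antidifferentiation here, F'(u) = f(u) is required of F(u).
F(u) = 2 u^{2} - \frac{5 u}{4} is an antiderivative of f.
Check: d/du[2 u^{2} - \frac{5 u}{4}] = 4 u - \frac{5}{4}, which equals f(u).
F(3) = \frac{57}{4}; F(1/2) = - \frac{1}{8}.
Integral = F(3) - F(1/2) = \frac{115}{8}.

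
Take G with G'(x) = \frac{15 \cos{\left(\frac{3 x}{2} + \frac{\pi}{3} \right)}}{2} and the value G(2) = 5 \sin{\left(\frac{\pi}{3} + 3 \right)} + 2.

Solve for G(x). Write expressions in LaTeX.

A candidate passes only if d/dx[G] lands on the given G'(x) exactly.
A general antiderivative is 5 \sin{\left(\frac{3 x}{2} + \frac{\pi}{3} \right)} + C.
The condition gives C = 5 \sin{\left(\frac{\pi}{3} + 3 \right)} + 2 - (5 \sin{\left(\frac{\pi}{3} + 3 \right)}) = 2.
So G(x) = 5 \sin{\left(\frac{3 x}{2} + \frac{\pi}{3} \right)} + 2.
Check: d/dx[5 \sin{\left(\frac{3 x}{2} + \frac{\pi}{3} \right)} + 2] = \frac{15 \cos{\left(\frac{3 x}{2} + \frac{\pi}{3} \right)}}{2} = G'(x).

G(x) = 5 \sin{\left(\frac{3 x}{2} + \frac{\pi}{3} \right)} + 2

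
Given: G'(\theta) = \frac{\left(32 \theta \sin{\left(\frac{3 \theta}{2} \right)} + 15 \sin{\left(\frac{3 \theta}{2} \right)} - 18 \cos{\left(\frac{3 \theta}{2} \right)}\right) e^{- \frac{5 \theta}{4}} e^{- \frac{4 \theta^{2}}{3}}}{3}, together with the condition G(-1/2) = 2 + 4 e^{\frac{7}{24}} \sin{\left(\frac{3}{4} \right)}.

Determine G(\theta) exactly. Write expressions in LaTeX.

G(\theta) = 2 - 4 e^{- \frac{5 \theta}{4}} e^{- \frac{4 \theta^{2}}{3}} \sin{\left(\frac{3 \theta}{2} \right)}

G'(\theta) has the shape u'v + uv' for u = - 4 e^{- \frac{4 \theta^{2}}{3} - \frac{5 \theta}{4}} and v = \sin{\left(\frac{3 \theta}{2} \right)} — it is the derivative of the product u*v.
A general antiderivative is - 4 e^{- \frac{4 \theta^{2}}{3} - \frac{5 \theta}{4}} \sin{\left(\frac{3 \theta}{2} \right)} + C.
The condition gives C = 2 + 4 e^{\frac{7}{24}} \sin{\left(\frac{3}{4} \right)} - (4 e^{\frac{7}{24}} \sin{\left(\frac{3}{4} \right)}) = 2.
So G(\theta) = 2 - 4 e^{- \frac{5 \theta}{4}} e^{- \frac{4 \theta^{2}}{3}} \sin{\left(\frac{3 \theta}{2} \right)}.
Check: d/d\theta[2 - 4 e^{- \frac{5 \theta}{4}} e^{- \frac{4 \theta^{2}}{3}} \sin{\left(\frac{3 \theta}{2} \right)}] = \frac{\left(32 \theta \sin{\left(\frac{3 \theta}{2} \right)} + 15 \sin{\left(\frac{3 \theta}{2} \right)} - 18 \cos{\left(\frac{3 \theta}{2} \right)}\right) e^{- \frac{5 \theta}{4}} e^{- \frac{4 \theta^{2}}{3}}}{3} = G'(\theta).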